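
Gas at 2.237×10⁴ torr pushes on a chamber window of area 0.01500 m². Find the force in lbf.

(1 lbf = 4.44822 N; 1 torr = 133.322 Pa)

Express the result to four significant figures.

2.237×10⁴ torr × 133.322 → 2.98241×10⁶ Pa
F = P × A = 2.98241×10⁶ Pa × 0.015 m² = 44736.2 N
44736.2 N ÷ (4.44822 N/lbf) = 10057.1 lbf

1.006×10⁴ lbf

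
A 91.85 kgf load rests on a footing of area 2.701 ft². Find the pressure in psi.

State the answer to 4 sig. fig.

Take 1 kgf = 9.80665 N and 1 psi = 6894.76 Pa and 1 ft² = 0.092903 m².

91.85 kgf × 9.80665 = 900.741 N
2.701 ft² × 0.092903 = 0.250931 m²
P = F / A = 900.741 N / 0.250931 m² = 3589.6 Pa
3589.6 Pa ÷ (6894.76 Pa/psi) = 0.520627 psi

0.5206 psi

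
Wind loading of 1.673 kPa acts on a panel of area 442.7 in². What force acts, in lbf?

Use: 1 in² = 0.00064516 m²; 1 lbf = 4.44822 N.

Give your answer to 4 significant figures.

1.673 kPa × 1000 → 1673 Pa
442.7 in² × 0.00064516 → 0.285612 m²
F = P × A = 1673 Pa × 0.285612 m² = 477.829 N
477.829 N ÷ (4.44822 N/lbf) = 107.42 lbf

107.4 lbf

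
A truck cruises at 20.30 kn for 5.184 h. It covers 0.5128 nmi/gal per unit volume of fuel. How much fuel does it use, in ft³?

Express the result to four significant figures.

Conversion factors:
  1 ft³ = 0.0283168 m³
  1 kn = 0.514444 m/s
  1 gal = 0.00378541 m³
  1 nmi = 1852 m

20.30 kn → 10.4432 m/s
5.184 h → 18662.4 s
d = v × t = 10.4432 × 18662.4 = 194895 m
0.5128 nmi/gal → 250886 m/m³
V = d / (distance per unit fuel) = 194895 / 250886 = 0.776827 m³
In ft³: 0.776827 / 0.0283168 = 27.4334 ft³

27.43 ft³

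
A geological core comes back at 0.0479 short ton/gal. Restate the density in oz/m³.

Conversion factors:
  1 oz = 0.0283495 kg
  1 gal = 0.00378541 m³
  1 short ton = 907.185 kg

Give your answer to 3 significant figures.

4.05×10⁵ oz/m³

0.0479 short ton/gal × 907.185 kg/short ton ÷ 0.00378541 m³/gal = 11479.4 kg/m³
11479.4 kg/m³ ÷ 0.0283495 kg/oz = 404924 oz/m³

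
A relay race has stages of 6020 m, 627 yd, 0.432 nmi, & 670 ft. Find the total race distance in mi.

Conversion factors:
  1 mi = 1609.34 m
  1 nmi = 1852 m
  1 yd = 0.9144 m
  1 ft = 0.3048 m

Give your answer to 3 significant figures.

4.72 mi

6020 m (already m)
627 yd × 0.9144 = 573.329 m
0.432 nmi × 1852 = 800.064 m
670 ft × 0.3048 = 204.216 m
Combined: 6020 + 573.329 + 800.064 + 204.216 = 7597.61 m
In mi: 7597.61 / 1609.34 = 4.72095 mi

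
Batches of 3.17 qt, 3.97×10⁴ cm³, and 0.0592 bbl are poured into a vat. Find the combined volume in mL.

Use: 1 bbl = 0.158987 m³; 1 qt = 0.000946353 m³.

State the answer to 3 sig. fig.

5.21×10⁴ mL

3.17 qt × 0.000946353 = 0.00299994 m³
3.97×10⁴ cm³ × 10⁻⁶ = 0.0397 m³
0.0592 bbl × 0.158987 = 0.00941203 m³
Combined: 0.00299994 + 0.0397 + 0.00941203 = 0.052112 m³
In mL: 0.052112 / 10⁻⁶ = 52112 mL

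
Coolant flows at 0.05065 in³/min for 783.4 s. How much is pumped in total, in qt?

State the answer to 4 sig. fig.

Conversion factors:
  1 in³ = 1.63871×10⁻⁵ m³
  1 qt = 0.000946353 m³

0.05065 in³/min → 1.38334×10⁻⁸ m³/s
V = Q × t = 1.38334×10⁻⁸ × 783.4 = 1.08371×10⁻⁵ m³
In qt: 1.08371×10⁻⁵ / 0.000946353 = 0.0114514 qt

0.01145 qt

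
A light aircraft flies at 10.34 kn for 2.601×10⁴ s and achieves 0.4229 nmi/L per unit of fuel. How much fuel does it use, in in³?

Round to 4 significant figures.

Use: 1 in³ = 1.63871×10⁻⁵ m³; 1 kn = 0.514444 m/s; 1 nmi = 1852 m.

10.34 kn → 5.31935 m/s
d = v × t = 5.31935 × 26010 = 138356 m
0.4229 nmi/L → 783211 m/m³
V = d / (distance per unit fuel) = 138356 / 783211 = 0.176652 m³
In in³: 0.176652 / 1.63871×10⁻⁵ = 10779.9 in³

1.078×10⁴ in³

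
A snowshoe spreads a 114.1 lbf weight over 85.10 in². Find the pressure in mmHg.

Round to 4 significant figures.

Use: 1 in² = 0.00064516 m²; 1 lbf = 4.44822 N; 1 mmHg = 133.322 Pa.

69.34 mmHg

114.1 lbf × 4.44822 = 507.542 N
85.10 in² × 0.00064516 = 0.0549031 m²
P = F / A = 507.542 N / 0.0549031 m² = 9244.32 Pa
9244.32 Pa ÷ (133.322 Pa/mmHg) = 69.3383 mmHg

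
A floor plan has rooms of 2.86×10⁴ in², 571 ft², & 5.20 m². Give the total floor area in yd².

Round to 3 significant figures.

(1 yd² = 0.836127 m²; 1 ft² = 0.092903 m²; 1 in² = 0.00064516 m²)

2.86×10⁴ in² × 0.00064516 = 18.4516 m²
571 ft² × 0.092903 = 53.0476 m²
5.20 m² (already m²)
Total: 18.4516 + 53.0476 + 5.2 = 76.6992 m²
In yd²: 76.6992 / 0.836127 = 91.7315 yd²

91.7 yd²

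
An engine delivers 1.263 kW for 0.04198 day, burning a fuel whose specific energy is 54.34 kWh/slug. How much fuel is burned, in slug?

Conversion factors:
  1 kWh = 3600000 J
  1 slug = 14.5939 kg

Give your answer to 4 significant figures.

1.263 kW → 1263 W
0.04198 day → 3627.07 s
E = P × t = 1263 × 3627.07 = 4.58099×10⁶ J
54.34 kWh/slug → 1.34045×10⁷ J/kg
m = E / e_s = 4.58099×10⁶ / 1.34045×10⁷ = 0.34175 kg
In slug: 0.34175 / 14.5939 = 0.0234173 slug

0.02342 slug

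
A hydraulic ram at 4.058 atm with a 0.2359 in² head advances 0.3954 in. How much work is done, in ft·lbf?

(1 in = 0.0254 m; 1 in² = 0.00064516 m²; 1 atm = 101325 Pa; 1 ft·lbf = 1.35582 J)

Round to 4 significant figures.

4.058 atm → 411177 Pa
0.2359 in² → 1.52193×10⁻⁴ m²
F = P × A = 411177 × 1.52193×10⁻⁴ = 62.5783 N
0.3954 in → 0.0100432 m
W = F × d = 62.5783 × 0.0100432 = 0.628486 J
In ft·lbf: 0.628486 / 1.35582 = 0.463547 ft·lbf

0.4635 ft·lbf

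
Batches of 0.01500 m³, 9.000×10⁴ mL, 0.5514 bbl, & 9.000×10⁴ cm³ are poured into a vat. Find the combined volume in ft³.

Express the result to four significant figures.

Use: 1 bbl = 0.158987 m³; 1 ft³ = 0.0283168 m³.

9.982 ft³

0.01500 m³ (already m³)
9.000×10⁴ mL × 10⁻⁶ → 0.09 m³
0.5514 bbl × 0.158987 → 0.0876654 m³
9.000×10⁴ cm³ × 10⁻⁶ → 0.09 m³
Total: 0.015 + 0.09 + 0.0876654 + 0.09 = 0.282665 m³
In ft³: 0.282665 / 0.0283168 = 9.98224 ft³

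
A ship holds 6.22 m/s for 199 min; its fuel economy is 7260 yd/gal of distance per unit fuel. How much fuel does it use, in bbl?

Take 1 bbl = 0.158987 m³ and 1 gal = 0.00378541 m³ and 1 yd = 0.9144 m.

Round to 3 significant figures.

0.266 bbl

199 min → 11940 s
d = v × t = 6.22 × 11940 = 74266.8 m
7260 yd/gal → 1.75372×10⁶ m/m³
V = d / (distance per unit fuel) = 74266.8 / 1.75372×10⁶ = 0.0423482 m³
In bbl: 0.0423482 / 0.158987 = 0.266363 bbl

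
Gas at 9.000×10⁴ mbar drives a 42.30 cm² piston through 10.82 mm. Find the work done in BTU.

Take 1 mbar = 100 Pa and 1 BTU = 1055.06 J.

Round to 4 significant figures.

9.000×10⁴ mbar → 9×10⁶ Pa
42.30 cm² → 0.00423 m²
F = P × A = 9×10⁶ × 0.00423 = 38070 N
10.82 mm → 0.01082 m
W = F × d = 38070 × 0.01082 = 411.917 J
In BTU: 411.917 / 1055.06 = 0.39042 BTU

0.3904 BTU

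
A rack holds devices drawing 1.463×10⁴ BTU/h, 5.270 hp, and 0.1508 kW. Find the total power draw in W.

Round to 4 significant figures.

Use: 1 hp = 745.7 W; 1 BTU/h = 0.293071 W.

8368 W

1.463×10⁴ BTU/h × 0.293071 = 4287.63 W
5.270 hp × 745.7 = 3929.84 W
0.1508 kW × 1000 = 150.8 W
Sum: 4287.63 + 3929.84 + 150.8 = 8368.27 W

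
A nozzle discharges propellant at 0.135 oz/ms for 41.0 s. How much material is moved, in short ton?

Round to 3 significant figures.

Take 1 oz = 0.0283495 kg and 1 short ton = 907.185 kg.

0.135 oz/ms → 3.82718 kg/s
m = ṁ × t = 3.82718 × 41 = 156.914 kg
In short ton: 156.914 / 907.185 = 0.172968 short ton

0.173 short ton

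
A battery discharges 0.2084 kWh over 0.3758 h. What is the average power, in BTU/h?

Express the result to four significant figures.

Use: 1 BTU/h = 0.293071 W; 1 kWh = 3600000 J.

1892 BTU/h

0.2084 kWh × 3600000 → 750240 J
0.3758 h × 3600 → 1352.88 s
P = E / t = 750240 J / 1352.88 s = 554.55 W
554.55 W ÷ (0.293071 W/BTU/h) = 1892.2 BTU/h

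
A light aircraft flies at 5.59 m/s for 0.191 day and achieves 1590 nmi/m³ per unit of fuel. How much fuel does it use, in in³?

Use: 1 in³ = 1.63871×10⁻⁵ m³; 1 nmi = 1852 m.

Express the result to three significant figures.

0.191 day → 16502.4 s
d = v × t = 5.59 × 16502.4 = 92248.4 m
1590 nmi/m³ → 2.94468×10⁶ m/m³
V = d / (distance per unit fuel) = 92248.4 / 2.94468×10⁶ = 0.0313271 m³
In in³: 0.0313271 / 1.63871×10⁻⁵ = 1911.69 in³

1910 in³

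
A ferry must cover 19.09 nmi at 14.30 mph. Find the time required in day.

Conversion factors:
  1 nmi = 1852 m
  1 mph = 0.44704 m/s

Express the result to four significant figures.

0.06401 day

19.09 nmi × 1852 → 35354.7 m
14.30 mph × 0.44704 → 6.39267 m/s
t = d / v = 35354.7 m / 6.39267 m/s = 5530.51 s
5530.51 s ÷ (86400 s/day) = 0.0640105 day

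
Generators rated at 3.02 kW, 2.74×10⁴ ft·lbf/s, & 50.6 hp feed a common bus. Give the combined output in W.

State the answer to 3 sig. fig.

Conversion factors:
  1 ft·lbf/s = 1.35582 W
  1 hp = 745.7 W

3.02 kW × 1000 → 3020 W
2.74×10⁴ ft·lbf/s × 1.35582 → 37149.5 W
50.6 hp × 745.7 → 37732.4 W
Sum: 3020 + 37149.5 + 37732.4 = 77901.9 W

7.79×10⁴ W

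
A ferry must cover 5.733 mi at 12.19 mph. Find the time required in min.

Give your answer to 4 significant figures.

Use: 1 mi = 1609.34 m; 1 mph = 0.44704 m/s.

28.22 min

5.733 mi × 1609.34 = 9226.35 m
12.19 mph × 0.44704 = 5.44942 m/s
t = d / v = 9226.35 m / 5.44942 m/s = 1693.09 s
1693.09 s ÷ (60 s/min) = 28.2182 min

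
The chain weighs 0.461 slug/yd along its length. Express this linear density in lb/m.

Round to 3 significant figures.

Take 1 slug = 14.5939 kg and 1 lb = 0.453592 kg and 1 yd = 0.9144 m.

0.461 slug/yd × 14.5939 kg/slug ÷ 0.9144 m/yd = 7.3576 kg/m
7.3576 kg/m ÷ 0.453592 kg/lb = 16.2207 lb/m

16.2 lb/m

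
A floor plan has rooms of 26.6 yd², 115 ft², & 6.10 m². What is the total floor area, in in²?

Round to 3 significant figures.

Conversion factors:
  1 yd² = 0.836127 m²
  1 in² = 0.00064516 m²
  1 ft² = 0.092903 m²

26.6 yd² × 0.836127 → 22.241 m²
115 ft² × 0.092903 → 10.6838 m²
6.10 m² (already m²)
Total: 22.241 + 10.6838 + 6.1 = 39.0248 m²
In in²: 39.0248 / 0.00064516 = 60488.6 in²

6.05×10⁴ in²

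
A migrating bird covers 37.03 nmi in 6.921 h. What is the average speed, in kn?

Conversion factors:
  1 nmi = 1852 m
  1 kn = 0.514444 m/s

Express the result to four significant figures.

37.03 nmi × 1852 = 68579.6 m
6.921 h × 3600 = 24915.6 s
v = d / t = 68579.6 m / 24915.6 s = 2.75248 m/s
2.75248 m/s ÷ (0.514444 m/s/kn) = 5.3504 kn

5.350 kn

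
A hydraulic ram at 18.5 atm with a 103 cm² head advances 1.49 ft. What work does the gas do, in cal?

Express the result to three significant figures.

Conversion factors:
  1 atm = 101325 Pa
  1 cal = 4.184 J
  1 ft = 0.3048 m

18.5 atm → 1.87451×10⁶ Pa
103 cm² → 0.0103 m²
F = P × A = 1.87451×10⁶ × 0.0103 = 19307.5 N
1.49 ft → 0.454152 m
W = F × d = 19307.5 × 0.454152 = 8768.54 J
In cal: 8768.54 / 4.184 = 2095.73 cal

2100 cal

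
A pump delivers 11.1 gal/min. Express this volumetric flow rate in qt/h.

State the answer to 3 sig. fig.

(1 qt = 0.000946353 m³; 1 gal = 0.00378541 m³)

2660 qt/h

11.1 gal/min × 0.00378541 m³/gal ÷ 60 s/min = 7.00301×10⁻⁴ m³/s
7.00301×10⁻⁴ m³/s ÷ 0.000946353 m³/qt × 3600 s/h = 2664 qt/h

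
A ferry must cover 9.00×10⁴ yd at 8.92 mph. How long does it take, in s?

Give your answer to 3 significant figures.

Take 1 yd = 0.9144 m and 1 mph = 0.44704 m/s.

2.06×10⁴ s

9.00×10⁴ yd × 0.9144 → 82296 m
8.92 mph × 0.44704 → 3.9876 m/s
t = d / v = 82296 m / 3.9876 m/s = 20638 s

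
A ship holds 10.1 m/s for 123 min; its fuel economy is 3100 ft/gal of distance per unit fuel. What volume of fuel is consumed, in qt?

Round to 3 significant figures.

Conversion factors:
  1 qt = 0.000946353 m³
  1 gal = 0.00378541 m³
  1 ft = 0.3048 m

316 qt

123 min → 7380 s
d = v × t = 10.1 × 7380 = 74538 m
3100 ft/gal → 249611 m/m³
V = d / (distance per unit fuel) = 74538 / 249611 = 0.298617 m³
In qt: 0.298617 / 0.000946353 = 315.545 qt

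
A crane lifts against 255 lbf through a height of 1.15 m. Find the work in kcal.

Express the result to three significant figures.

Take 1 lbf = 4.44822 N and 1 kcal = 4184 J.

255 lbf × 4.44822 = 1134.3 N
W = F × d = 1134.3 N × 1.15 m = 1304.44 J
1304.44 J ÷ (4184 J/kcal) = 0.311769 kcal

0.312 kcal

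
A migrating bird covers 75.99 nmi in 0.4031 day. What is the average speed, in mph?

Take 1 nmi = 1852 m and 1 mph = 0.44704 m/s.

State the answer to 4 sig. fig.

9.039 mph

75.99 nmi × 1852 → 140733 m
0.4031 day × 86400 → 34827.8 s
v = d / t = 140733 m / 34827.8 s = 4.04082 m/s
4.04082 m/s ÷ (0.44704 m/s/mph) = 9.03906 mph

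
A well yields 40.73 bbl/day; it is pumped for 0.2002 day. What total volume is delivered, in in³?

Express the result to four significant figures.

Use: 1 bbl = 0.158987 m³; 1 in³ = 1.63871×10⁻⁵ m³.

7.911×10⁴ in³

40.73 bbl/day → 7.49484×10⁻⁵ m³/s
0.2002 day → 17297.3 s
V = Q × t = 7.49484×10⁻⁵ × 17297.3 = 1.2964 m³
In in³: 1.2964 / 1.63871×10⁻⁵ = 79111 in³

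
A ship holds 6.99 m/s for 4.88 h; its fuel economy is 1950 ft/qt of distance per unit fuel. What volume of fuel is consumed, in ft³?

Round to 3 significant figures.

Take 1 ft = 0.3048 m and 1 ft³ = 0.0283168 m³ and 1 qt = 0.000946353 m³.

4.88 h → 17568 s
d = v × t = 6.99 × 17568 = 122800 m
1950 ft/qt → 628053 m/m³
V = d / (distance per unit fuel) = 122800 / 628053 = 0.195525 m³
In ft³: 0.195525 / 0.0283168 = 6.90491 ft³

6.90 ft³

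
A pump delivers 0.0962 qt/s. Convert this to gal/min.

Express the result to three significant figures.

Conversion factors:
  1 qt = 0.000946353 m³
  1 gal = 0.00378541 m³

0.0962 qt/s × 0.000946353 m³/qt = 9.10392×10⁻⁵ m³/s
9.10392×10⁻⁵ m³/s ÷ 0.00378541 m³/gal × 60 s/min = 1.443 gal/min

1.44 gal/min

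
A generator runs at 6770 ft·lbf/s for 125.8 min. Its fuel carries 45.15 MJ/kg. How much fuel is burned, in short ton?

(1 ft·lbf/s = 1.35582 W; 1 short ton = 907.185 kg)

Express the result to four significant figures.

0.001691 short ton

6770 ft·lbf/s → 9178.9 W
125.8 min → 7548 s
E = P × t = 9178.9 × 7548 = 6.92823×10⁷ J
45.15 MJ/kg → 4.515×10⁷ J/kg
m = E / e_s = 6.92823×10⁷ / 4.515×10⁷ = 1.53449 kg
In short ton: 1.53449 / 907.185 = 0.00169149 short ton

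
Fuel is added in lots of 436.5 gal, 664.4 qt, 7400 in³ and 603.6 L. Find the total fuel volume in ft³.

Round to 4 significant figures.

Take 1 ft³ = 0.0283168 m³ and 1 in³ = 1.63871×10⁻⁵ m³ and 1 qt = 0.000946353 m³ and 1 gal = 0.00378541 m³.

436.5 gal × 0.00378541 → 1.65233 m³
664.4 qt × 0.000946353 → 0.628757 m³
7400 in³ × 1.63871×10⁻⁵ → 0.121265 m³
603.6 L × 0.001 → 0.6036 m³
Combined: 1.65233 + 0.628757 + 0.121265 + 0.6036 = 3.00595 m³
In ft³: 3.00595 / 0.0283168 = 106.154 ft³

106.2 ft³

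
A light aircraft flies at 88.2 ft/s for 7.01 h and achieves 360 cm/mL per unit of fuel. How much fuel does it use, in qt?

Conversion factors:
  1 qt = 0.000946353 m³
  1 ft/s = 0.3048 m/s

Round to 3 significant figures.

88.2 ft/s → 26.8834 m/s
7.01 h → 25236 s
d = v × t = 26.8834 × 25236 = 678429 m
360 cm/mL → 3.6×10⁶ m/m³
V = d / (distance per unit fuel) = 678429 / 3.6×10⁶ = 0.188452 m³
In qt: 0.188452 / 0.000946353 = 199.135 qt

199 qt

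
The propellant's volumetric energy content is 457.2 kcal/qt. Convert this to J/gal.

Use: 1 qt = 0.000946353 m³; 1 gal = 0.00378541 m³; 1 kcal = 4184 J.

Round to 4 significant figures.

7.652×10⁶ J/gal

457.2 kcal/qt × 4184 J/kcal ÷ 0.000946353 m³/qt = 2.02136×10⁹ J/m³
2.02136×10⁹ J/m³ × 0.00378541 m³/gal = 7.65168×10⁶ J/gal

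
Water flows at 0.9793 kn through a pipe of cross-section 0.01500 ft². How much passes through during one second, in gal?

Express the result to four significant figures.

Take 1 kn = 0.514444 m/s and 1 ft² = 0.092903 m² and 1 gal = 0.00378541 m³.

0.9793 kn × 0.514444 → 0.503795 m/s
0.01500 ft² × 0.092903 → 0.00139354 m²
V = v × A × t = 0.503795 m/s × 0.00139354 m² × 1 s = 7.02058×10⁻⁴ m³
7.02058×10⁻⁴ m³ ÷ (0.00378541 m³/gal) = 0.185464 gal

0.1855 gal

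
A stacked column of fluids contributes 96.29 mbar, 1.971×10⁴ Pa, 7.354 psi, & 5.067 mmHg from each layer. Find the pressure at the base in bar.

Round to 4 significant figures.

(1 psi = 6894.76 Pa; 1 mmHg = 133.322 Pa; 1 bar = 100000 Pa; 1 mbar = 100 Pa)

96.29 mbar × 100 = 9629 Pa
1.971×10⁴ Pa (already Pa)
7.354 psi × 6894.76 = 50704.1 Pa
5.067 mmHg × 133.322 = 675.543 Pa
Sum: 9629 + 19710 + 50704.1 + 675.543 = 80718.6 Pa
In bar: 80718.6 / 100000 = 0.807186 bar

0.8072 bar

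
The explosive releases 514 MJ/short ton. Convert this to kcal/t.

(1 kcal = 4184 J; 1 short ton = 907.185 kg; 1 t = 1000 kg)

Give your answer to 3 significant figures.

514 MJ/short ton × 1000000 J/MJ ÷ 907.185 kg/short ton = 566588 J/kg
566588 J/kg ÷ 4184 J/kcal × 1000 kg/t = 135418 kcal/t

1.35×10⁵ kcal/t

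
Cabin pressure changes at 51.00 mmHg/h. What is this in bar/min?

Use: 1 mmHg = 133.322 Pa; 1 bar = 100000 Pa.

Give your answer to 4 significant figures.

51.00 mmHg/h × 133.322 Pa/mmHg ÷ 3600 s/h = 1.88873 Pa/s
1.88873 Pa/s ÷ 100000 Pa/bar × 60 s/min = 0.00113324 bar/min

0.001133 bar/min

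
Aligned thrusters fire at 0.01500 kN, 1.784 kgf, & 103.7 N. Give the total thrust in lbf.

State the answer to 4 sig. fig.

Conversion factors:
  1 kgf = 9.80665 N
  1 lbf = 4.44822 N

0.01500 kN × 1000 → 15 N
1.784 kgf × 9.80665 → 17.4951 N
103.7 N (already N)
Sum: 15 + 17.4951 + 103.7 = 136.195 N
In lbf: 136.195 / 4.44822 = 30.6179 lbf

30.62 lbf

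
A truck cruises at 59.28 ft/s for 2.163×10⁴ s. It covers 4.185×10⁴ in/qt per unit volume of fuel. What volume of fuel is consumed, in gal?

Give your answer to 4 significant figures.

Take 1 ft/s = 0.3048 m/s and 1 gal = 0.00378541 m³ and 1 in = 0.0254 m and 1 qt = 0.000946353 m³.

59.28 ft/s → 18.0685 m/s
d = v × t = 18.0685 × 21630 = 390822 m
4.185×10⁴ in/qt → 1.12325×10⁶ m/m³
V = d / (distance per unit fuel) = 390822 / 1.12325×10⁶ = 0.347939 m³
In gal: 0.347939 / 0.00378541 = 91.9158 gal

91.92 gal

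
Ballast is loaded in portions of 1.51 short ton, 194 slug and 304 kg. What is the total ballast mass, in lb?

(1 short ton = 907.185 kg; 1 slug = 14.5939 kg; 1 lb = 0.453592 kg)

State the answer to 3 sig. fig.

9930 lb

1.51 short ton × 907.185 = 1369.85 kg
194 slug × 14.5939 = 2831.22 kg
304 kg (already kg)
Combined: 1369.85 + 2831.22 + 304 = 4505.07 kg
In lb: 4505.07 / 0.453592 = 9931.99 lb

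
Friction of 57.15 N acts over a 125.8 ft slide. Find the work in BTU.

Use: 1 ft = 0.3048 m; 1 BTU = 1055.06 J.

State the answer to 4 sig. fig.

125.8 ft × 0.3048 = 38.3438 m
W = F × d = 57.15 N × 38.3438 m = 2191.35 J
2191.35 J ÷ (1055.06 J/BTU) = 2.07699 BTU

2.077 BTU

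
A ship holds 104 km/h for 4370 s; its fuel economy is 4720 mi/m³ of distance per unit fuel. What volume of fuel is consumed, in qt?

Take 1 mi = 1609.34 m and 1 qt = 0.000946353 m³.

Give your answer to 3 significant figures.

17.6 qt

104 km/h → 28.8889 m/s
d = v × t = 28.8889 × 4370 = 126244 m
4720 mi/m³ → 7.59608×10⁶ m/m³
V = d / (distance per unit fuel) = 126244 / 7.59608×10⁶ = 0.0166196 m³
In qt: 0.0166196 / 0.000946353 = 17.5617 qt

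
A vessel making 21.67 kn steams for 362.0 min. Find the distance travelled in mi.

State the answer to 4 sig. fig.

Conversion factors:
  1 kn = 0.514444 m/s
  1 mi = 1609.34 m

21.67 kn × 0.514444 = 11.148 m/s
362.0 min × 60 = 21720 s
d = v × t = 11.148 m/s × 21720 s = 242135 m
242135 m ÷ (1609.34 m/mi) = 150.456 mi

150.5 mi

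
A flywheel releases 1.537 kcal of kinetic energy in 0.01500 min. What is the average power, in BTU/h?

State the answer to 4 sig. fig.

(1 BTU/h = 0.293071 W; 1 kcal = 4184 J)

2.438×10⁴ BTU/h

1.537 kcal × 4184 → 6430.81 J
0.01500 min × 60 → 0.9 s
P = E / t = 6430.81 J / 0.9 s = 7145.34 W
7145.34 W ÷ (0.293071 W/BTU/h) = 24380.9 BTU/h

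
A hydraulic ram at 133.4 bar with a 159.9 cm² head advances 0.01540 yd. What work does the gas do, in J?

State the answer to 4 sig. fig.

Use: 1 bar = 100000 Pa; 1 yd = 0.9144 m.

3004 J

133.4 bar → 1.334×10⁷ Pa
159.9 cm² → 0.01599 m²
F = P × A = 1.334×10⁷ × 0.01599 = 213307 N
0.01540 yd → 0.0140818 m
W = F × d = 213307 × 0.0140818 = 3003.75 J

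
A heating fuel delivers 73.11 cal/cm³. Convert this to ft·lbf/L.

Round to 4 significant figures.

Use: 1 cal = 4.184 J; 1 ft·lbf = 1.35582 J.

2.256×10⁵ ft·lbf/L

73.11 cal/cm³ × 4.184 J/cal ÷ 10⁻⁶ m³/cm³ = 3.05892×10⁸ J/m³
3.05892×10⁸ J/m³ ÷ 1.35582 J/ft·lbf × 0.001 m³/L = 225614 ft·lbf/L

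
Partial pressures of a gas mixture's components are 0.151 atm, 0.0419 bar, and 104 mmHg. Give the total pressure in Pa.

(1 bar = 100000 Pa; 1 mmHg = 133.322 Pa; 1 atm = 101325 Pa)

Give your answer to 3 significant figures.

3.34×10⁴ Pa

0.151 atm × 101325 → 15300.1 Pa
0.0419 bar × 100000 → 4190 Pa
104 mmHg × 133.322 → 13865.5 Pa
Total: 15300.1 + 4190 + 13865.5 = 33355.6 Pa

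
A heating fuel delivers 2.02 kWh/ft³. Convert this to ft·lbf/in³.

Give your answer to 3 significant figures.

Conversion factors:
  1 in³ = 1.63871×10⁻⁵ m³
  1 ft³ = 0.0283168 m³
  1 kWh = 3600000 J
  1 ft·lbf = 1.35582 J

3100 ft·lbf/in³

2.02 kWh/ft³ × 3600000 J/kWh ÷ 0.0283168 m³/ft³ = 2.56809×10⁸ J/m³
2.56809×10⁸ J/m³ ÷ 1.35582 J/ft·lbf × 1.63871×10⁻⁵ m³/in³ = 3103.92 ft·lbf/in³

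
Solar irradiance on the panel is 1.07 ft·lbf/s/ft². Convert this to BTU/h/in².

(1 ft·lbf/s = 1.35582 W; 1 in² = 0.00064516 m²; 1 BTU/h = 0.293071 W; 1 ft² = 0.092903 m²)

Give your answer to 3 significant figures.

1.07 ft·lbf/s/ft² × 1.35582 W/ft·lbf/s ÷ 0.092903 m²/ft² = 15.6155 W/m²
15.6155 W/m² ÷ 0.293071 W/BTU/h × 0.00064516 m²/in² = 0.0343756 BTU/h/in²

0.0344 BTU/h/in²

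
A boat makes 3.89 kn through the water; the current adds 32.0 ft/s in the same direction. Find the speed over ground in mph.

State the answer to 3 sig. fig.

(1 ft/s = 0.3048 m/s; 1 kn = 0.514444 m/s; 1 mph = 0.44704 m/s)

3.89 kn × 0.514444 = 2.00119 m/s
32.0 ft/s × 0.3048 = 9.7536 m/s
Total: 2.00119 + 9.7536 = 11.7548 m/s
In mph: 11.7548 / 0.44704 = 26.2947 mph

26.3 mph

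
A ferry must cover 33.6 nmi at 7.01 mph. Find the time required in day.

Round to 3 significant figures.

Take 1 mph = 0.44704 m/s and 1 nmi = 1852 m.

0.230 day

33.6 nmi × 1852 → 62227.2 m
7.01 mph × 0.44704 → 3.13375 m/s
t = d / v = 62227.2 m / 3.13375 m/s = 19857.1 s
19857.1 s ÷ (86400 s/day) = 0.229828 day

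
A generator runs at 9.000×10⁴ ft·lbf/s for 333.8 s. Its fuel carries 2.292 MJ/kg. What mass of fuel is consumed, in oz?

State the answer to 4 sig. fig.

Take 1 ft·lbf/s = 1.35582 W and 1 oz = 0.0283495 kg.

9.000×10⁴ ft·lbf/s → 122024 W
E = P × t = 122024 × 333.8 = 4.07316×10⁷ J
2.292 MJ/kg → 2.292×10⁶ J/kg
m = E / e_s = 4.07316×10⁷ / 2.292×10⁶ = 17.7712 kg
In oz: 17.7712 / 0.0283495 = 626.861 oz

626.9 oz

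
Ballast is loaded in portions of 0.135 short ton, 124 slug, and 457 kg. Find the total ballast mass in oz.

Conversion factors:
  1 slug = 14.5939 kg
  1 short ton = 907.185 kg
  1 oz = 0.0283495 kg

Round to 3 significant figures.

0.135 short ton × 907.185 → 122.47 kg
124 slug × 14.5939 → 1809.64 kg
457 kg (already kg)
Sum: 122.47 + 1809.64 + 457 = 2389.11 kg
In oz: 2389.11 / 0.0283495 = 84273.4 oz

8.43×10⁴ oz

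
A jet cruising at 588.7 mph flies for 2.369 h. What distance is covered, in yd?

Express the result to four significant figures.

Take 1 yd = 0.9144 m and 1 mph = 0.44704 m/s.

2.455×10⁶ yd

588.7 mph × 0.44704 → 263.172 m/s
2.369 h × 3600 → 8528.4 s
d = v × t = 263.172 m/s × 8528.4 s = 2.24444×10⁶ m
2.24444×10⁶ m ÷ (0.9144 m/yd) = 2.45455×10⁶ yd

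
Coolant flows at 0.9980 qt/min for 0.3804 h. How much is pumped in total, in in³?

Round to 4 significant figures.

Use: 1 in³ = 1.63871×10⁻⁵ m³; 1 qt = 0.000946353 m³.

0.9980 qt/min → 1.5741×10⁻⁵ m³/s
0.3804 h → 1369.44 s
V = Q × t = 1.5741×10⁻⁵ × 1369.44 = 0.0215564 m³
In in³: 0.0215564 / 1.63871×10⁻⁵ = 1315.45 in³

1315 in³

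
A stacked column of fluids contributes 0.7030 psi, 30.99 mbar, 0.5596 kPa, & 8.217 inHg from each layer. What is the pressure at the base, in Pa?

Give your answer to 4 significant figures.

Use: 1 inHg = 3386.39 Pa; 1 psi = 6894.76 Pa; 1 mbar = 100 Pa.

0.7030 psi × 6894.76 → 4847.02 Pa
30.99 mbar × 100 → 3099 Pa
0.5596 kPa × 1000 → 559.6 Pa
8.217 inHg × 3386.39 → 27826 Pa
Combined: 4847.02 + 3099 + 559.6 + 27826 = 36331.6 Pa

3.633×10⁴ Pa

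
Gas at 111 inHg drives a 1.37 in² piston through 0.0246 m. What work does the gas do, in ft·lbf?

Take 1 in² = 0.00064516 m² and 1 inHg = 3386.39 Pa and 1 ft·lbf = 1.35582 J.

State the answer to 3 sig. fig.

6.03 ft·lbf

111 inHg → 375889 Pa
1.37 in² → 8.83869×10⁻⁴ m²
F = P × A = 375889 × 8.83869×10⁻⁴ = 332.237 N
W = F × d = 332.237 × 0.0246 = 8.17303 J
In ft·lbf: 8.17303 / 1.35582 = 6.02811 ft·lbf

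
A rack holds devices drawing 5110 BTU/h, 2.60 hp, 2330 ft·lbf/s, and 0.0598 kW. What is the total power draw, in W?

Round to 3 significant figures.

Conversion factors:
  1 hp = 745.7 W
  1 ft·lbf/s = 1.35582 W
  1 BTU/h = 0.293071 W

5110 BTU/h × 0.293071 = 1497.59 W
2.60 hp × 745.7 = 1938.82 W
2330 ft·lbf/s × 1.35582 = 3159.06 W
0.0598 kW × 1000 = 59.8 W
Total: 1497.59 + 1938.82 + 3159.06 + 59.8 = 6655.27 W

6660 W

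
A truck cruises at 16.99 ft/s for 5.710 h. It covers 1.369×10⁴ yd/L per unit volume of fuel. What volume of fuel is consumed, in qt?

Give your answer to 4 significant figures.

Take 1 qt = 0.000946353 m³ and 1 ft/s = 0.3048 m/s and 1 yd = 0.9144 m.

8.986 qt

16.99 ft/s → 5.17855 m/s
5.710 h → 20556 s
d = v × t = 5.17855 × 20556 = 106450 m
1.369×10⁴ yd/L → 1.25181×10⁷ m/m³
V = d / (distance per unit fuel) = 106450 / 1.25181×10⁷ = 0.00850369 m³
In qt: 0.00850369 / 0.000946353 = 8.98575 qt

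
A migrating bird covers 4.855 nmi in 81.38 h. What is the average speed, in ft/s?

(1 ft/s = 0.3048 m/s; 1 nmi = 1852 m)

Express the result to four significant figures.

4.855 nmi × 1852 → 8991.46 m
81.38 h × 3600 → 292968 s
v = d / t = 8991.46 m / 292968 s = 0.0306909 m/s
0.0306909 m/s ÷ (0.3048 m/s/ft/s) = 0.100692 ft/s

0.1007 ft/s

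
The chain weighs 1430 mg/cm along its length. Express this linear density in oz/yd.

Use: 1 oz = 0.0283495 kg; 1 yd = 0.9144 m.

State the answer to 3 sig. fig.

1430 mg/cm × 10⁻⁶ kg/mg ÷ 0.01 m/cm = 0.143 kg/m
0.143 kg/m ÷ 0.0283495 kg/oz × 0.9144 m/yd = 4.6124 oz/yd

4.61 oz/yd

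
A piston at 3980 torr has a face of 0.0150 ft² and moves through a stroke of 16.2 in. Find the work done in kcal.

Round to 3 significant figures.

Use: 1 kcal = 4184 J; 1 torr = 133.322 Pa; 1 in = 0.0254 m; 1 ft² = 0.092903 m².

3980 torr → 530622 Pa
0.0150 ft² → 0.00139354 m²
F = P × A = 530622 × 0.00139354 = 739.443 N
16.2 in → 0.41148 m
W = F × d = 739.443 × 0.41148 = 304.266 J
In kcal: 304.266 / 4184 = 0.0727213 kcal

0.0727 kcal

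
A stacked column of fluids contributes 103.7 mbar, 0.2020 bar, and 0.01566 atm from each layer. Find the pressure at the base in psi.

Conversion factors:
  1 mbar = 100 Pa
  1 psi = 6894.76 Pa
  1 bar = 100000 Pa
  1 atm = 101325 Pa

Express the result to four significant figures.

103.7 mbar × 100 → 10370 Pa
0.2020 bar × 100000 → 20200 Pa
0.01566 atm × 101325 → 1586.75 Pa
Combined: 10370 + 20200 + 1586.75 = 32156.8 Pa
In psi: 32156.8 / 6894.76 = 4.66395 psi

4.664 psi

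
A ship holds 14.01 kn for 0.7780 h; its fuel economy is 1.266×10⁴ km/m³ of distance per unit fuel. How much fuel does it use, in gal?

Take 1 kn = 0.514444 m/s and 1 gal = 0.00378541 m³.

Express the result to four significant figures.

14.01 kn → 7.20736 m/s
0.7780 h → 2800.8 s
d = v × t = 7.20736 × 2800.8 = 20186.4 m
1.266×10⁴ km/m³ → 1.266×10⁷ m/m³
V = d / (distance per unit fuel) = 20186.4 / 1.266×10⁷ = 0.0015945 m³
In gal: 0.0015945 / 0.00378541 = 0.421223 gal

0.4212 gal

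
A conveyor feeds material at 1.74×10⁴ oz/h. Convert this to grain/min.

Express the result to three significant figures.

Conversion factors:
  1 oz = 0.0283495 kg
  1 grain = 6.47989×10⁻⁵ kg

1.27×10⁵ grain/min

1.74×10⁴ oz/h × 0.0283495 kg/oz ÷ 3600 s/h = 0.137023 kg/s
0.137023 kg/s ÷ 6.47989×10⁻⁵ kg/grain × 60 s/min = 126875 grain/min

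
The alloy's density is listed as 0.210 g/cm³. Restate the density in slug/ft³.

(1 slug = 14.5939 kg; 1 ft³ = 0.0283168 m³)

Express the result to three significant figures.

0.407 slug/ft³

0.210 g/cm³ × 0.001 kg/g ÷ 10⁻⁶ m³/cm³ = 210 kg/m³
210 kg/m³ ÷ 14.5939 kg/slug × 0.0283168 m³/ft³ = 0.407467 slug/ft³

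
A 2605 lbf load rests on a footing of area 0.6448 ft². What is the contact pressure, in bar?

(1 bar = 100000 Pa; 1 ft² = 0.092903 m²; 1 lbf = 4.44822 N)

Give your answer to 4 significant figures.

1.934 bar

2605 lbf × 4.44822 = 11587.6 N
0.6448 ft² × 0.092903 = 0.0599039 m²
P = F / A = 11587.6 N / 0.0599039 m² = 193436 Pa
193436 Pa ÷ (100000 Pa/bar) = 1.93436 bar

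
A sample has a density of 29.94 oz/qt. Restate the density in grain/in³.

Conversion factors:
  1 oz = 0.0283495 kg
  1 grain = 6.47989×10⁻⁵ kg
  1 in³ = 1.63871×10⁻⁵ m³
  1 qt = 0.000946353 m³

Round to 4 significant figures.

29.94 oz/qt × 0.0283495 kg/oz ÷ 0.000946353 m³/qt = 896.9 kg/m³
896.9 kg/m³ ÷ 6.47989×10⁻⁵ kg/grain × 1.63871×10⁻⁵ m³/in³ = 226.819 grain/in³

226.8 grain/in³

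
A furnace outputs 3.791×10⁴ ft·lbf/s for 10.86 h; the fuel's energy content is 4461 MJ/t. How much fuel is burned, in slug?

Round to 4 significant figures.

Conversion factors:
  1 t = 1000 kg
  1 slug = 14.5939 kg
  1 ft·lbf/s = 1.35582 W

3.791×10⁴ ft·lbf/s → 51399.1 W
10.86 h → 39096 s
E = P × t = 51399.1 × 39096 = 2.0095×10⁹ J
4461 MJ/t → 4.461×10⁶ J/kg
m = E / e_s = 2.0095×10⁹ / 4.461×10⁶ = 450.46 kg
In slug: 450.46 / 14.5939 = 30.8663 slug

30.87 slug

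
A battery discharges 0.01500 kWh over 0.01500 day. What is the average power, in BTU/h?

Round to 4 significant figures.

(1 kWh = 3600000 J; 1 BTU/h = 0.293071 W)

0.01500 kWh × 3600000 = 54000 J
0.01500 day × 86400 = 1296 s
P = E / t = 54000 J / 1296 s = 41.6667 W
41.6667 W ÷ (0.293071 W/BTU/h) = 142.173 BTU/h

142.2 BTU/h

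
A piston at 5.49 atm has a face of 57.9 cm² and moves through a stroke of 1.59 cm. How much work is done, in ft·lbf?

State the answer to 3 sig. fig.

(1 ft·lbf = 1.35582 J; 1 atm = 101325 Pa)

37.8 ft·lbf

5.49 atm → 556274 Pa
57.9 cm² → 0.00579 m²
F = P × A = 556274 × 0.00579 = 3220.83 N
1.59 cm → 0.0159 m
W = F × d = 3220.83 × 0.0159 = 51.2112 J
In ft·lbf: 51.2112 / 1.35582 = 37.7714 ft·lbf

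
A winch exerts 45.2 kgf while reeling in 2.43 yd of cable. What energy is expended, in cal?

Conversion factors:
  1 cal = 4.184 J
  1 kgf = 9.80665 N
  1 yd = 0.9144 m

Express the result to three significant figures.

235 cal

45.2 kgf × 9.80665 = 443.261 N
2.43 yd × 0.9144 = 2.22199 m
W = F × d = 443.261 N × 2.22199 m = 984.922 J
984.922 J ÷ (4.184 J/cal) = 235.402 cal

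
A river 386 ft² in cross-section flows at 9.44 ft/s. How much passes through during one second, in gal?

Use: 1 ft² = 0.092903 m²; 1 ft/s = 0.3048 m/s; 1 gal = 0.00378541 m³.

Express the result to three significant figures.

9.44 ft/s × 0.3048 → 2.87731 m/s
386 ft² × 0.092903 → 35.8606 m²
V = v × A × t = 2.87731 m/s × 35.8606 m² × 1 s = 103.182 m³
103.182 m³ ÷ (0.00378541 m³/gal) = 27257.8 gal

2.73×10⁴ gal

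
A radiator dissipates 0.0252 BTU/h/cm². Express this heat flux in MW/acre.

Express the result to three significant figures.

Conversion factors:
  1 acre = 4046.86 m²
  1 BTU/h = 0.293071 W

0.299 MW/acre

0.0252 BTU/h/cm² × 0.293071 W/BTU/h ÷ 0.0001 m²/cm² = 73.8539 W/m²
73.8539 W/m² ÷ 1000000 W/MW × 4046.86 m²/acre = 0.298876 MW/acre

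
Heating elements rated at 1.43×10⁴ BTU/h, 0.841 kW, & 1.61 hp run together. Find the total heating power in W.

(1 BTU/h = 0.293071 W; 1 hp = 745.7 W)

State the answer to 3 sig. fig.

1.43×10⁴ BTU/h × 0.293071 = 4190.92 W
0.841 kW × 1000 = 841 W
1.61 hp × 745.7 = 1200.58 W
Total: 4190.92 + 841 + 1200.58 = 6232.5 W

6230 W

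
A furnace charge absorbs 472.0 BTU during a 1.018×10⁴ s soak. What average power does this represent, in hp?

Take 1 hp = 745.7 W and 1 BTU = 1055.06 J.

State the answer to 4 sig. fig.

472.0 BTU × 1055.06 = 497988 J
P = E / t = 497988 J / 10180 s = 48.9183 W
48.9183 W ÷ (745.7 W/hp) = 0.0656005 hp

0.06560 hp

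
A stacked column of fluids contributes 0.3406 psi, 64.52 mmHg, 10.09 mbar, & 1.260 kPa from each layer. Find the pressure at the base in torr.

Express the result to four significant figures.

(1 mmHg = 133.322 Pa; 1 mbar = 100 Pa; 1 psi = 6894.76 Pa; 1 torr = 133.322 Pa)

99.15 torr

0.3406 psi × 6894.76 = 2348.36 Pa
64.52 mmHg × 133.322 = 8601.94 Pa
10.09 mbar × 100 = 1009 Pa
1.260 kPa × 1000 = 1260 Pa
Combined: 2348.36 + 8601.94 + 1009 + 1260 = 13219.3 Pa
In torr: 13219.3 / 133.322 = 99.1532 torr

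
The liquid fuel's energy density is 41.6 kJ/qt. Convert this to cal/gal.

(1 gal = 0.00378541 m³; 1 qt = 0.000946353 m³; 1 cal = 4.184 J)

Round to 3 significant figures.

3.98×10⁴ cal/gal

41.6 kJ/qt × 1000 J/kJ ÷ 0.000946353 m³/qt = 4.39582×10⁷ J/m³
4.39582×10⁷ J/m³ ÷ 4.184 J/cal × 0.00378541 m³/gal = 39770.5 cal/gal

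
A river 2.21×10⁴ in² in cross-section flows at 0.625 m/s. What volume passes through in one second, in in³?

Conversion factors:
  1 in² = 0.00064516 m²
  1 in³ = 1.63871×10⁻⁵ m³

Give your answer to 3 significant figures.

2.21×10⁴ in² × 0.00064516 → 14.258 m²
V = v × A × t = 0.625 m/s × 14.258 m² × 1 s = 8.91125 m³
8.91125 m³ ÷ (1.63871×10⁻⁵ m³/in³) = 543797 in³

5.44×10⁵ in³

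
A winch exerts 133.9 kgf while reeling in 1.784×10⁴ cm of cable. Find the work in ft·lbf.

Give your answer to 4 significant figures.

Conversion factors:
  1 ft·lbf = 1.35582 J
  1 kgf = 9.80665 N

133.9 kgf × 9.80665 → 1313.11 N
1.784×10⁴ cm × 0.01 → 178.4 m
W = F × d = 1313.11 N × 178.4 m = 234259 J
234259 J ÷ (1.35582 J/ft·lbf) = 172780 ft·lbf

1.728×10⁵ ft·lbf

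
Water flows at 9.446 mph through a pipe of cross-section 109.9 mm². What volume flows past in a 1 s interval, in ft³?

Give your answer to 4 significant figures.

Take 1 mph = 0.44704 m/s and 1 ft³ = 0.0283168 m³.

0.01639 ft³

9.446 mph × 0.44704 → 4.22274 m/s
109.9 mm² × 10⁻⁶ → 1.099×10⁻⁴ m²
V = v × A × t = 4.22274 m/s × 1.099×10⁻⁴ m² × 1 s = 4.64079×10⁻⁴ m³
4.64079×10⁻⁴ m³ ÷ (0.0283168 m³/ft³) = 0.0163888 ft³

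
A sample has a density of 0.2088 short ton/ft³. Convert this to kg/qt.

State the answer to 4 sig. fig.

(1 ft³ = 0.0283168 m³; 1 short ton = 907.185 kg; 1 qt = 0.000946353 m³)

0.2088 short ton/ft³ × 907.185 kg/short ton ÷ 0.0283168 m³/ft³ = 6689.32 kg/m³
6689.32 kg/m³ × 0.000946353 m³/qt = 6.33046 kg/qt

6.330 kg/qt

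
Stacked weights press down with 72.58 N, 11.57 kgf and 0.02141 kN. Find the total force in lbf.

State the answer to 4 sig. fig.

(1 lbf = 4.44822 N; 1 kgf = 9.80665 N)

46.64 lbf

72.58 N (already N)
11.57 kgf × 9.80665 → 113.463 N
0.02141 kN × 1000 → 21.41 N
Sum: 72.58 + 113.463 + 21.41 = 207.453 N
In lbf: 207.453 / 4.44822 = 46.6373 lbf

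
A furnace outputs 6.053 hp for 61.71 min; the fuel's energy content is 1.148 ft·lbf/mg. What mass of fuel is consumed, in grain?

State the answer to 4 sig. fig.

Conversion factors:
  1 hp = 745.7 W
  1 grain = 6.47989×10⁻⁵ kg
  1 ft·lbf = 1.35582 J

6.053 hp → 4513.72 W
61.71 min → 3702.6 s
E = P × t = 4513.72 × 3702.6 = 1.67125×10⁷ J
1.148 ft·lbf/mg → 1.55648×10⁶ J/kg
m = E / e_s = 1.67125×10⁷ / 1.55648×10⁶ = 10.7374 kg
In grain: 10.7374 / 6.47989×10⁻⁵ = 165703 grain

1.657×10⁵ grain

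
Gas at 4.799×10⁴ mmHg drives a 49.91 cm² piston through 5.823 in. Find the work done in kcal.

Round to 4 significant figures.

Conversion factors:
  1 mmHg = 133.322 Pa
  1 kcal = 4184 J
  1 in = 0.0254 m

4.799×10⁴ mmHg → 6.39812×10⁶ Pa
49.91 cm² → 0.004991 m²
F = P × A = 6.39812×10⁶ × 0.004991 = 31933 N
5.823 in → 0.147904 m
W = F × d = 31933 × 0.147904 = 4723.02 J
In kcal: 4723.02 / 4184 = 1.12883 kcal

1.129 kcal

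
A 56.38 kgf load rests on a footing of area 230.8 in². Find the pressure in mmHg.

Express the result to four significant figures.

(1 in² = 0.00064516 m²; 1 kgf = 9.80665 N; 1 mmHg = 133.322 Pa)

56.38 kgf × 9.80665 = 552.899 N
230.8 in² × 0.00064516 = 0.148903 m²
P = F / A = 552.899 N / 0.148903 m² = 3713.15 Pa
3713.15 Pa ÷ (133.322 Pa/mmHg) = 27.851 mmHg

27.85 mmHg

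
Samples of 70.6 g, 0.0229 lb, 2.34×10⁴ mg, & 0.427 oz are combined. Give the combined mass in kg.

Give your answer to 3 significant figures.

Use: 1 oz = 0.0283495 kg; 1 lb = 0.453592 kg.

70.6 g × 0.001 = 0.0706 kg
0.0229 lb × 0.453592 = 0.0103873 kg
2.34×10⁴ mg × 10⁻⁶ = 0.0234 kg
0.427 oz × 0.0283495 = 0.0121052 kg
Total: 0.0706 + 0.0103873 + 0.0234 + 0.0121052 = 0.116492 kg

0.116 kg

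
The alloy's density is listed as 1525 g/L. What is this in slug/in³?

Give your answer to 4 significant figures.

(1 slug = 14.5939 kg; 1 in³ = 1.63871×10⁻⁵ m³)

1525 g/L × 0.001 kg/g ÷ 0.001 m³/L = 1525 kg/m³
1525 kg/m³ ÷ 14.5939 kg/slug × 1.63871×10⁻⁵ m³/in³ = 0.00171238 slug/in³

0.001712 slug/in³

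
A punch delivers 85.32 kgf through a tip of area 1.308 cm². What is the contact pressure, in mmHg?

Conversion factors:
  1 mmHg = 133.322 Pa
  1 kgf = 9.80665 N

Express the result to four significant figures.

85.32 kgf × 9.80665 → 836.703 N
1.308 cm² × 0.0001 → 1.308×10⁻⁴ m²
P = F / A = 836.703 N / 1.308×10⁻⁴ m² = 6.39681×10⁶ Pa
6.39681×10⁶ Pa ÷ (133.322 Pa/mmHg) = 47980.2 mmHg

4.798×10⁴ mmHg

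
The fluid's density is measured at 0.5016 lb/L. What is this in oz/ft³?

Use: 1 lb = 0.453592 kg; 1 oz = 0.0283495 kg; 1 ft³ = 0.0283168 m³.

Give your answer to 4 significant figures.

227.3 oz/ft³

0.5016 lb/L × 0.453592 kg/lb ÷ 0.001 m³/L = 227.522 kg/m³
227.522 kg/m³ ÷ 0.0283495 kg/oz × 0.0283168 m³/ft³ = 227.26 oz/ft³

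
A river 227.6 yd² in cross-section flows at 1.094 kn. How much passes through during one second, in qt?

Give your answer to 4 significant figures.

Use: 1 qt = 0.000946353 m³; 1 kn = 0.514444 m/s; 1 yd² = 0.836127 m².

1.132×10⁵ qt

1.094 kn × 0.514444 → 0.562802 m/s
227.6 yd² × 0.836127 → 190.303 m²
V = v × A × t = 0.562802 m/s × 190.303 m² × 1 s = 107.103 m³
107.103 m³ ÷ (0.000946353 m³/qt) = 113174 qt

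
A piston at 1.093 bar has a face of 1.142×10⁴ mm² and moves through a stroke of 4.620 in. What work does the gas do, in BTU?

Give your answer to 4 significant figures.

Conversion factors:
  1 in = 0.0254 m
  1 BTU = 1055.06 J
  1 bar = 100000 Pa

0.1388 BTU

1.093 bar → 109300 Pa
1.142×10⁴ mm² → 0.01142 m²
F = P × A = 109300 × 0.01142 = 1248.21 N
4.620 in → 0.117348 m
W = F × d = 1248.21 × 0.117348 = 146.475 J
In BTU: 146.475 / 1055.06 = 0.138831 BTU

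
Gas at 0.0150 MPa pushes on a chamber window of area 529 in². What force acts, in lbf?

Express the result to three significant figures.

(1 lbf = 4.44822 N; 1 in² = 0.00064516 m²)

1150 lbf

0.0150 MPa × 1000000 = 15000 Pa
529 in² × 0.00064516 = 0.34129 m²
F = P × A = 15000 Pa × 0.34129 m² = 5119.35 N
5119.35 N ÷ (4.44822 N/lbf) = 1150.88 lbf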